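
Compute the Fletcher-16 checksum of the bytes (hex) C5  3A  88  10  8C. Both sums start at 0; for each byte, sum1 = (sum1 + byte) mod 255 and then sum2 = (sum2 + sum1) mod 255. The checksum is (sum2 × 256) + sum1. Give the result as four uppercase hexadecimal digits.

0C25

Running sums (mod 255):
  after byte 0 (C5): sum1=197, sum2=197
  after byte 1 (3A): sum1=0, sum2=197
  after byte 2 (88): sum1=136, sum2=78
  after byte 3 (10): sum1=152, sum2=230
  after byte 4 (8C): sum1=37, sum2=12
Checksum = sum2·256 + sum1 = 12·256 + 37 = 3109 = 0x0C25.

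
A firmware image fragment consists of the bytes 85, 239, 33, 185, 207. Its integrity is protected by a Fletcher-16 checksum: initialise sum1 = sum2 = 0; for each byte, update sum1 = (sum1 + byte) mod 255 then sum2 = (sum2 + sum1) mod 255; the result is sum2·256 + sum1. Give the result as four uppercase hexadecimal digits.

11EF

Running sums (mod 255):
  after byte 0 (85): sum1=85, sum2=85
  after byte 1 (239): sum1=69, sum2=154
  after byte 2 (33): sum1=102, sum2=1
  after byte 3 (185): sum1=32, sum2=33
  after byte 4 (207): sum1=239, sum2=17
Checksum = sum2·256 + sum1 = 17·256 + 239 = 4591 = 0x11EF.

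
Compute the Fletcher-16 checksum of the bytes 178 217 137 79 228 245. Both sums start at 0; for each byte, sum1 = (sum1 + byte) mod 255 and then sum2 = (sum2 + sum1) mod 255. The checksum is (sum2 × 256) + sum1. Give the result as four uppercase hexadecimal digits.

4540

Running sums (mod 255):
  after byte 0 (178): sum1=178, sum2=178
  after byte 1 (217): sum1=140, sum2=63
  after byte 2 (137): sum1=22, sum2=85
  after byte 3 (79): sum1=101, sum2=186
  after byte 4 (228): sum1=74, sum2=5
  after byte 5 (245): sum1=64, sum2=69
Checksum = sum2·256 + sum1 = 69·256 + 64 = 17728 = 0x4540.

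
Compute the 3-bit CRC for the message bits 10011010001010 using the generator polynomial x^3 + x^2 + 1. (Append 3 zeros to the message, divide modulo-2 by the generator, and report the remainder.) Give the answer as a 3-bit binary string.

Append 3 zeros: 10011010001010000. Divide by 1101 (XOR where the leading bit is 1):
  pos 0: 1001 XOR 1101 = 0100
  pos 1: 1001 XOR 1101 = 0100
  pos 2: 1000 XOR 1101 = 0101
  pos 3: 1011 XOR 1101 = 0110
  pos 4: 1100 XOR 1101 = 0001
  pos 7: 1001 XOR 1101 = 0100
  pos 8: 1000 XOR 1101 = 0101
  pos 9: 1011 XOR 1101 = 0110
  pos 10: 1100 XOR 1101 = 0001
  pos 13: 1000 XOR 1101 = 0101
Remainder (last 3 bits) = 101. This is the CRC / FCS.

101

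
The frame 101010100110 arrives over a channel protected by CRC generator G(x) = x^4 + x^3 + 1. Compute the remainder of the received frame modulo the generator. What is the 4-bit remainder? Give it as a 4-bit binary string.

0010

Modulo-2 division of 101010100110 by 11001:
  pos 0: 10101 XOR 11001 = 01100
  pos 1: 11000 XOR 11001 = 00001
  pos 5: 11001 XOR 11001 = 00000
Remainder = 0010 (nonzero — an error is detected).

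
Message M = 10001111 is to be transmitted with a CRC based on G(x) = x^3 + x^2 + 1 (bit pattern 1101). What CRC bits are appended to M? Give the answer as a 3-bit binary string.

010

Append 3 zeros: 10001111000. Divide by 1101 (XOR where the leading bit is 1):
  pos 0: 1000 XOR 1101 = 0101
  pos 1: 1011 XOR 1101 = 0110
  pos 2: 1101 XOR 1101 = 0000
  pos 6: 1100 XOR 1101 = 0001
Remainder (last 3 bits) = 010. This is the CRC / FCS.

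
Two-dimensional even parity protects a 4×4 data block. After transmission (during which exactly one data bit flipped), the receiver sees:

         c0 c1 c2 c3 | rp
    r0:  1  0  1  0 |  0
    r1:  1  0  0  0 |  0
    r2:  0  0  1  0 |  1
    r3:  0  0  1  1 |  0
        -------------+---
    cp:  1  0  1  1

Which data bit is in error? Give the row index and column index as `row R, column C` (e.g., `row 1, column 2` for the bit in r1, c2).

row 1, column 0

Recompute each row's even parity and compare to rp:
  r0: data parity 0, sent rp 0 → ok
  r1: data parity 1, sent rp 0 → mismatch
  r2: data parity 1, sent rp 1 → ok
  r3: data parity 0, sent rp 0 → ok
Recompute each column's even parity and compare to cp:
  c0: data parity 0, sent cp 1 → mismatch
  c1: data parity 0, sent cp 0 → ok
  c2: data parity 1, sent cp 1 → ok
  c3: data parity 1, sent cp 1 → ok
Exactly one row (r1) and one column (c0) fail → the flipped bit is at their intersection.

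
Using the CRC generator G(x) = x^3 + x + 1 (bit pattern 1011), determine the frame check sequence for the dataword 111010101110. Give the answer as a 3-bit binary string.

110

Append 3 zeros: 111010101110000. Divide by 1011 (XOR where the leading bit is 1):
  pos 0: 1110 XOR 1011 = 0101
  pos 1: 1011 XOR 1011 = 0000
  pos 6: 1011 XOR 1011 = 0000
  pos 10: 1000 XOR 1011 = 0011
Remainder (last 3 bits) = 110. This is the CRC / FCS.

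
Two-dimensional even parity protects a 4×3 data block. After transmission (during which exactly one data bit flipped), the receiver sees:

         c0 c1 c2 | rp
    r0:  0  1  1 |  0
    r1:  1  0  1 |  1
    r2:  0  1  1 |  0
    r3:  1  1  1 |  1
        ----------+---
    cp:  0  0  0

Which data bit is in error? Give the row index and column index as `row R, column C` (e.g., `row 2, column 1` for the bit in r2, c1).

Recompute each row's even parity and compare to rp:
  r0: data parity 0, sent rp 0 → ok
  r1: data parity 0, sent rp 1 → mismatch
  r2: data parity 0, sent rp 0 → ok
  r3: data parity 1, sent rp 1 → ok
Recompute each column's even parity and compare to cp:
  c0: data parity 0, sent cp 0 → ok
  c1: data parity 1, sent cp 0 → mismatch
  c2: data parity 0, sent cp 0 → ok
Exactly one row (r1) and one column (c1) fail → the flipped bit is at their intersection.

row 1, column 1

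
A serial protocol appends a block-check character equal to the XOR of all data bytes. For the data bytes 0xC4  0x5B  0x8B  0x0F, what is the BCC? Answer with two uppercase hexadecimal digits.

1B

XOR the bytes together:
  start with 0xC4
  0xC4 ⊕ 0x5B = 0x9F
  0x9F ⊕ 0x8B = 0x14
  0x14 ⊕ 0x0F = 0x1B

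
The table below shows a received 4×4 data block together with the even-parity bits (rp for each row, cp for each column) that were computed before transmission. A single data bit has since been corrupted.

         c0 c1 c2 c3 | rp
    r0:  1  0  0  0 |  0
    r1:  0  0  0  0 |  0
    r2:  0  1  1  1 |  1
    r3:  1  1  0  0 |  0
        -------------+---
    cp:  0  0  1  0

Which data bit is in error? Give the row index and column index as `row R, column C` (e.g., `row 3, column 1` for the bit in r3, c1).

Recompute each row's even parity and compare to rp:
  r0: data parity 1, sent rp 0 → mismatch
  r1: data parity 0, sent rp 0 → ok
  r2: data parity 1, sent rp 1 → ok
  r3: data parity 0, sent rp 0 → ok
Recompute each column's even parity and compare to cp:
  c0: data parity 0, sent cp 0 → ok
  c1: data parity 0, sent cp 0 → ok
  c2: data parity 1, sent cp 1 → ok
  c3: data parity 1, sent cp 0 → mismatch
Exactly one row (r0) and one column (c3) fail → the flipped bit is at their intersection.

row 0, column 3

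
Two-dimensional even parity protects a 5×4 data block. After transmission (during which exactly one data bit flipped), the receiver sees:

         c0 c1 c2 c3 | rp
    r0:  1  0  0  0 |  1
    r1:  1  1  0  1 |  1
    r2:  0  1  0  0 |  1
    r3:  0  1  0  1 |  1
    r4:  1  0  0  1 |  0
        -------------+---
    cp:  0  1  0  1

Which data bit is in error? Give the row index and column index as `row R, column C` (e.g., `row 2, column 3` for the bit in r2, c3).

row 3, column 0

Recompute each row's even parity and compare to rp:
  r0: data parity 1, sent rp 1 → ok
  r1: data parity 1, sent rp 1 → ok
  r2: data parity 1, sent rp 1 → ok
  r3: data parity 0, sent rp 1 → mismatch
  r4: data parity 0, sent rp 0 → ok
Recompute each column's even parity and compare to cp:
  c0: data parity 1, sent cp 0 → mismatch
  c1: data parity 1, sent cp 1 → ok
  c2: data parity 0, sent cp 0 → ok
  c3: data parity 1, sent cp 1 → ok
Exactly one row (r3) and one column (c0) fail → the flipped bit is at their intersection.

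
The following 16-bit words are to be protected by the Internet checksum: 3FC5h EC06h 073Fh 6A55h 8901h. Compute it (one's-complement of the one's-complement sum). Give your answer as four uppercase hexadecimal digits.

D99D

One's-complement addition (fold any carry out of bit 15 back into bit 0):
  0x3FC5 + 0xEC06 = 0x12BCB → wrap carry → 0x2BCC
  0x2BCC + 0x073F = 0x0330B
  0x330B + 0x6A55 = 0x09D60
  0x9D60 + 0x8901 = 0x12661 → wrap carry → 0x2662
One's-complement sum = 0x2662.
Checksum = ~0x2662 & 0xFFFF = 0xD99D.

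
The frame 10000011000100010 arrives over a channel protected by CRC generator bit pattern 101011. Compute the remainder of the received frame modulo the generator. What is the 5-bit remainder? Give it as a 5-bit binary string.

00100

Modulo-2 division of 10000011000100010 by 101011:
  pos 0: 100000 XOR 101011 = 001011
  pos 2: 101111 XOR 101011 = 000100
  pos 5: 100000 XOR 101011 = 001011
  pos 7: 101110 XOR 101011 = 000101
  pos 10: 101001 XOR 101011 = 000010
Remainder = 00100 (nonzero — an error is detected).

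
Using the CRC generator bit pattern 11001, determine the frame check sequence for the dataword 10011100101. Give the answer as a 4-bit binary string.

1000

Append 4 zeros: 100111001010000. Divide by 11001 (XOR where the leading bit is 1):
  pos 0: 10011 XOR 11001 = 01010
  pos 1: 10101 XOR 11001 = 01100
  pos 2: 11000 XOR 11001 = 00001
  pos 6: 10101 XOR 11001 = 01100
  pos 7: 11000 XOR 11001 = 00001
Remainder (last 4 bits) = 1000. This is the CRC / FCS.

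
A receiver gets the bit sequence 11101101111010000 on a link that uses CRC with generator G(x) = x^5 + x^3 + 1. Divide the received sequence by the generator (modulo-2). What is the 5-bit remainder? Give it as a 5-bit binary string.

Modulo-2 division of 11101101111010000 by 101001:
  pos 0: 111011 XOR 101001 = 010010
  pos 1: 100100 XOR 101001 = 001101
  pos 3: 110111 XOR 101001 = 011110
  pos 4: 111101 XOR 101001 = 010100
  pos 5: 101001 XOR 101001 = 000000
Remainder = 10000 (nonzero — an error is detected).

10000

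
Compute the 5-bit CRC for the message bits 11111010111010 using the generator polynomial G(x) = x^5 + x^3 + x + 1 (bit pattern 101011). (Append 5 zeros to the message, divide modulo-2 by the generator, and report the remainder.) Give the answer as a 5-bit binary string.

10111

Append 5 zeros: 1111101011101000000. Divide by 101011 (XOR where the leading bit is 1):
  pos 0: 111110 XOR 101011 = 010101
  pos 1: 101011 XOR 101011 = 000000
  pos 8: 111010 XOR 101011 = 010001
  pos 9: 100010 XOR 101011 = 001001
  pos 11: 100100 XOR 101011 = 001111
  pos 13: 111100 XOR 101011 = 010111
Remainder (last 5 bits) = 10111. This is the CRC / FCS.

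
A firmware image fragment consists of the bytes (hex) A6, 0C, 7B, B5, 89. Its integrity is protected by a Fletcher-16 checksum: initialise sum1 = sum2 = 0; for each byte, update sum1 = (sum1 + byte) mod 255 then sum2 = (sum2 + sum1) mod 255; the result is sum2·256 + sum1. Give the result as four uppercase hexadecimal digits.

D86D

Running sums (mod 255):
  after byte 0 (A6): sum1=166, sum2=166
  after byte 1 (0C): sum1=178, sum2=89
  after byte 2 (7B): sum1=46, sum2=135
  after byte 3 (B5): sum1=227, sum2=107
  after byte 4 (89): sum1=109, sum2=216
Checksum = sum2·256 + sum1 = 216·256 + 109 = 55405 = 0xD86D.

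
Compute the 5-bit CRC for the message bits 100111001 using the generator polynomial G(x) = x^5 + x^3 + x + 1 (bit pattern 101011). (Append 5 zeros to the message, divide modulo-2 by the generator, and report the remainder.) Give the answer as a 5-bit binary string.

Append 5 zeros: 10011100100000. Divide by 101011 (XOR where the leading bit is 1):
  pos 0: 100111 XOR 101011 = 001100
  pos 2: 110000 XOR 101011 = 011011
  pos 3: 110111 XOR 101011 = 011100
  pos 4: 111000 XOR 101011 = 010011
  pos 5: 100110 XOR 101011 = 001101
  pos 7: 110100 XOR 101011 = 011111
  pos 8: 111110 XOR 101011 = 010101
Remainder (last 5 bits) = 10101. This is the CRC / FCS.

10101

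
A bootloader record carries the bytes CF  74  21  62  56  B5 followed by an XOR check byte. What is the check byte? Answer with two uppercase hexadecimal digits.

XOR the bytes together:
  start with 0xCF
  0xCF ⊕ 0x74 = 0xBB
  0xBB ⊕ 0x21 = 0x9A
  0x9A ⊕ 0x62 = 0xF8
  0xF8 ⊕ 0x56 = 0xAE
  0xAE ⊕ 0xB5 = 0x1B

1B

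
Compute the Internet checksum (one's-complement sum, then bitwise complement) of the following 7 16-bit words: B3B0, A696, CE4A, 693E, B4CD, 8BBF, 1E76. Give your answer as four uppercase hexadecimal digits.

0F2C

One's-complement addition (fold any carry out of bit 15 back into bit 0):
  0xB3B0 + 0xA696 = 0x15A46 → wrap carry → 0x5A47
  0x5A47 + 0xCE4A = 0x12891 → wrap carry → 0x2892
  0x2892 + 0x693E = 0x091D0
  0x91D0 + 0xB4CD = 0x1469D → wrap carry → 0x469E
  0x469E + 0x8BBF = 0x0D25D
  0xD25D + 0x1E76 = 0x0F0D3
One's-complement sum = 0xF0D3.
Checksum = ~0xF0D3 & 0xFFFF = 0x0F2C.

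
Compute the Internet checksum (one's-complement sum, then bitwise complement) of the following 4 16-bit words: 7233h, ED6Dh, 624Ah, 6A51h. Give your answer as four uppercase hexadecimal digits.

D3C2

One's-complement addition (fold any carry out of bit 15 back into bit 0):
  0x7233 + 0xED6D = 0x15FA0 → wrap carry → 0x5FA1
  0x5FA1 + 0x624A = 0x0C1EB
  0xC1EB + 0x6A51 = 0x12C3C → wrap carry → 0x2C3D
One's-complement sum = 0x2C3D.
Checksum = ~0x2C3D & 0xFFFF = 0xD3C2.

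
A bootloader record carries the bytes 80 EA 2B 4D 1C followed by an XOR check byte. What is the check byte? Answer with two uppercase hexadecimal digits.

10

XOR the bytes together:
  start with 0x80
  0x80 ⊕ 0xEA = 0x6A
  0x6A ⊕ 0x2B = 0x41
  0x41 ⊕ 0x4D = 0x0C
  0x0C ⊕ 0x1C = 0x10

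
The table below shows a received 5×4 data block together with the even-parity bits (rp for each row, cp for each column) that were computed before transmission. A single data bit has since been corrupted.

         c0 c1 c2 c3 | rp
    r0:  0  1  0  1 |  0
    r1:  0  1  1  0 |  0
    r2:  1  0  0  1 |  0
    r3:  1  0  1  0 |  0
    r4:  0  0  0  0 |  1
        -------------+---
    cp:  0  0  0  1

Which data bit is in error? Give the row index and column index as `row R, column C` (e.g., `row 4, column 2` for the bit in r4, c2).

row 4, column 3

Recompute each row's even parity and compare to rp:
  r0: data parity 0, sent rp 0 → ok
  r1: data parity 0, sent rp 0 → ok
  r2: data parity 0, sent rp 0 → ok
  r3: data parity 0, sent rp 0 → ok
  r4: data parity 0, sent rp 1 → mismatch
Recompute each column's even parity and compare to cp:
  c0: data parity 0, sent cp 0 → ok
  c1: data parity 0, sent cp 0 → ok
  c2: data parity 0, sent cp 0 → ok
  c3: data parity 0, sent cp 1 → mismatch
Exactly one row (r4) and one column (c3) fail → the flipped bit is at their intersection.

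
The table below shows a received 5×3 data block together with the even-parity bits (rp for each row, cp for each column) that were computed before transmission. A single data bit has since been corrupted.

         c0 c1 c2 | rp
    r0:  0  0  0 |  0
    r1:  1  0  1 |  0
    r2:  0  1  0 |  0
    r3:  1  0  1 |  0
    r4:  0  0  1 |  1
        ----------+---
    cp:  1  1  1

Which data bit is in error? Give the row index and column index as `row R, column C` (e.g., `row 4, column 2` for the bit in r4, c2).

row 2, column 0

Recompute each row's even parity and compare to rp:
  r0: data parity 0, sent rp 0 → ok
  r1: data parity 0, sent rp 0 → ok
  r2: data parity 1, sent rp 0 → mismatch
  r3: data parity 0, sent rp 0 → ok
  r4: data parity 1, sent rp 1 → ok
Recompute each column's even parity and compare to cp:
  c0: data parity 0, sent cp 1 → mismatch
  c1: data parity 1, sent cp 1 → ok
  c2: data parity 1, sent cp 1 → ok
Exactly one row (r2) and one column (c0) fail → the flipped bit is at their intersection.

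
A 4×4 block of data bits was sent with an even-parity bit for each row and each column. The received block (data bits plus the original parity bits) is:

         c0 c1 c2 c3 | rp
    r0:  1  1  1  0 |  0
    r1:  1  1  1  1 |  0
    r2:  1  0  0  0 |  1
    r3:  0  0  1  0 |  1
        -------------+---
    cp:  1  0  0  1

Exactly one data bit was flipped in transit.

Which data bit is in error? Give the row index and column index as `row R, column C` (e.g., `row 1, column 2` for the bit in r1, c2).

Recompute each row's even parity and compare to rp:
  r0: data parity 1, sent rp 0 → mismatch
  r1: data parity 0, sent rp 0 → ok
  r2: data parity 1, sent rp 1 → ok
  r3: data parity 1, sent rp 1 → ok
Recompute each column's even parity and compare to cp:
  c0: data parity 1, sent cp 1 → ok
  c1: data parity 0, sent cp 0 → ok
  c2: data parity 1, sent cp 0 → mismatch
  c3: data parity 1, sent cp 1 → ok
Exactly one row (r0) and one column (c2) fail → the flipped bit is at their intersection.

row 0, column 2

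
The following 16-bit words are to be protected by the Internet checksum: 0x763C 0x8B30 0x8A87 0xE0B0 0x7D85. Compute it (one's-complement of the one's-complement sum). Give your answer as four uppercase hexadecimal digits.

15D5

One's-complement addition (fold any carry out of bit 15 back into bit 0):
  0x763C + 0x8B30 = 0x1016C → wrap carry → 0x016D
  0x016D + 0x8A87 = 0x08BF4
  0x8BF4 + 0xE0B0 = 0x16CA4 → wrap carry → 0x6CA5
  0x6CA5 + 0x7D85 = 0x0EA2A
One's-complement sum = 0xEA2A.
Checksum = ~0xEA2A & 0xFFFF = 0x15D5.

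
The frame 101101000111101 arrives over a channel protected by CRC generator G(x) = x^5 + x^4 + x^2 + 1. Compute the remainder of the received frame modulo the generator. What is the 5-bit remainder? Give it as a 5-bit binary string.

11001

Modulo-2 division of 101101000111101 by 110101:
  pos 0: 101101 XOR 110101 = 011000
  pos 1: 110000 XOR 110101 = 000101
  pos 4: 101001 XOR 110101 = 011100
  pos 5: 111001 XOR 110101 = 001100
  pos 7: 110011 XOR 110101 = 000110
Remainder = 11001 (nonzero — an error is detected).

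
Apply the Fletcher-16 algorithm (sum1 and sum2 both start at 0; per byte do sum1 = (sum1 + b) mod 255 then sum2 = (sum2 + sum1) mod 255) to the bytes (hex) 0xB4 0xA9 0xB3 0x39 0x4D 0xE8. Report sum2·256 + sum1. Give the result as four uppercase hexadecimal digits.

8A81

Running sums (mod 255):
  after byte 0 (0xB4): sum1=180, sum2=180
  after byte 1 (0xA9): sum1=94, sum2=19
  after byte 2 (0xB3): sum1=18, sum2=37
  after byte 3 (0x39): sum1=75, sum2=112
  after byte 4 (0x4D): sum1=152, sum2=9
  after byte 5 (0xE8): sum1=129, sum2=138
Checksum = sum2·256 + sum1 = 138·256 + 129 = 35457 = 0x8A81.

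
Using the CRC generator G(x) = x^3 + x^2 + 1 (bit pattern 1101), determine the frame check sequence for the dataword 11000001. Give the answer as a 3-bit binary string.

Append 3 zeros: 11000001000. Divide by 1101 (XOR where the leading bit is 1):
  pos 0: 1100 XOR 1101 = 0001
  pos 3: 1000 XOR 1101 = 0101
  pos 4: 1011 XOR 1101 = 0110
  pos 5: 1100 XOR 1101 = 0001
Remainder (last 3 bits) = 100. This is the CRC / FCS.

100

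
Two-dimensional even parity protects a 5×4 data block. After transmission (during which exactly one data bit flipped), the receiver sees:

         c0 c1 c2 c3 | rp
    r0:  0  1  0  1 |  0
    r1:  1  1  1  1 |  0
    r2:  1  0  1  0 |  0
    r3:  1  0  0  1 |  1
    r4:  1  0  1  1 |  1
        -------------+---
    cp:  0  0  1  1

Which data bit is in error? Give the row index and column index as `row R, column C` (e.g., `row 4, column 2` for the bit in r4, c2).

Recompute each row's even parity and compare to rp:
  r0: data parity 0, sent rp 0 → ok
  r1: data parity 0, sent rp 0 → ok
  r2: data parity 0, sent rp 0 → ok
  r3: data parity 0, sent rp 1 → mismatch
  r4: data parity 1, sent rp 1 → ok
Recompute each column's even parity and compare to cp:
  c0: data parity 0, sent cp 0 → ok
  c1: data parity 0, sent cp 0 → ok
  c2: data parity 1, sent cp 1 → ok
  c3: data parity 0, sent cp 1 → mismatch
Exactly one row (r3) and one column (c3) fail → the flipped bit is at their intersection.

row 3, column 3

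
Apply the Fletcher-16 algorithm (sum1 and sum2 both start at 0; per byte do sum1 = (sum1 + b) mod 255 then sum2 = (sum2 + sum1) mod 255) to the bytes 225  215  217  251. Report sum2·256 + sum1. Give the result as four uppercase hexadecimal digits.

Running sums (mod 255):
  after byte 0 (225): sum1=225, sum2=225
  after byte 1 (215): sum1=185, sum2=155
  after byte 2 (217): sum1=147, sum2=47
  after byte 3 (251): sum1=143, sum2=190
Checksum = sum2·256 + sum1 = 190·256 + 143 = 48783 = 0xBE8F.

BE8F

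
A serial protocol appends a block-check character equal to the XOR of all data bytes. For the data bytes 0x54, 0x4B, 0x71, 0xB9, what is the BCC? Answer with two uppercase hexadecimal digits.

D7

XOR the bytes together:
  start with 0x54
  0x54 ⊕ 0x4B = 0x1F
  0x1F ⊕ 0x71 = 0x6E
  0x6E ⊕ 0xB9 = 0xD7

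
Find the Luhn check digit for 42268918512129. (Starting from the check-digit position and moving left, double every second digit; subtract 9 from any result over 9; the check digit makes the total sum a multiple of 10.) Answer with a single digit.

0

Partial digits right→left: 9 2 1 2 1 5 8 1 9 8 6 2 2 4
Double every second digit counting from the check-digit position (so the 1st, 3rd, 5th, ... of the partial from the right).
  doubled (with −9 where >9): 9 2 2 7 9 3 4 → sum 36
  kept as-is: 2 2 5 1 8 2 4 → sum 24
Total = 36 + 24 = 60.
Check digit = (10 − (60 mod 10)) mod 10 = 0.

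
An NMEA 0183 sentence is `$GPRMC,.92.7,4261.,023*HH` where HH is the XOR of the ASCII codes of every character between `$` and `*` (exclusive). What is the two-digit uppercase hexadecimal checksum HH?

XOR the ASCII codes of the payload characters:
  'G' = 0x47 → acc = 0x47
  'P' = 0x50 → acc = 0x17
  'R' = 0x52 → acc = 0x45
  'M' = 0x4D → acc = 0x08
  'C' = 0x43 → acc = 0x4B
  ',' = 0x2C → acc = 0x67
  '.' = 0x2E → acc = 0x49
  '9' = 0x39 → acc = 0x70
  '2' = 0x32 → acc = 0x42
  '.' = 0x2E → acc = 0x6C
  '7' = 0x37 → acc = 0x5B
  ',' = 0x2C → acc = 0x77
  '4' = 0x34 → acc = 0x43
  '2' = 0x32 → acc = 0x71
  '6' = 0x36 → acc = 0x47
  '1' = 0x31 → acc = 0x76
  '.' = 0x2E → acc = 0x58
  ',' = 0x2C → acc = 0x74
  '0' = 0x30 → acc = 0x44
  '2' = 0x32 → acc = 0x76
  '3' = 0x33 → acc = 0x45
Checksum = 0x45.

45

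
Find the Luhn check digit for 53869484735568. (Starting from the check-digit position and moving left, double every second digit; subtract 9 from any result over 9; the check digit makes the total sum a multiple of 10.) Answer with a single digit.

3

Partial digits right→left: 8 6 5 5 3 7 4 8 4 9 6 8 3 5
Double every second digit counting from the check-digit position (so the 1st, 3rd, 5th, ... of the partial from the right).
  doubled (with −9 where >9): 7 1 6 8 8 3 6 → sum 39
  kept as-is: 6 5 7 8 9 8 5 → sum 48
Total = 39 + 48 = 87.
Check digit = (10 − (87 mod 10)) mod 10 = 3.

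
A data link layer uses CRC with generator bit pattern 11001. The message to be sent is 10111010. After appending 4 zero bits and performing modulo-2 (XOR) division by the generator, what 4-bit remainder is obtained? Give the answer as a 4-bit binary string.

Append 4 zeros: 101110100000. Divide by 11001 (XOR where the leading bit is 1):
  pos 0: 10111 XOR 11001 = 01110
  pos 1: 11100 XOR 11001 = 00101
  pos 3: 10110 XOR 11001 = 01111
  pos 4: 11110 XOR 11001 = 00111
  pos 6: 11100 XOR 11001 = 00101
Remainder (last 4 bits) = 1010. This is the CRC / FCS.

1010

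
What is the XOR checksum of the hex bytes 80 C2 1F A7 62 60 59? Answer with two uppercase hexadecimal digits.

A1

XOR the bytes together:
  start with 0x80
  0x80 ⊕ 0xC2 = 0x42
  0x42 ⊕ 0x1F = 0x5D
  0x5D ⊕ 0xA7 = 0xFA
  0xFA ⊕ 0x62 = 0x98
  0x98 ⊕ 0x60 = 0xF8
  0xF8 ⊕ 0x59 = 0xA1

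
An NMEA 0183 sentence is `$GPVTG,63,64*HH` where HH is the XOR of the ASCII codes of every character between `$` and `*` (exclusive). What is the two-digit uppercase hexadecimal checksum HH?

XOR the ASCII codes of the payload characters:
  'G' = 0x47 → acc = 0x47
  'P' = 0x50 → acc = 0x17
  'V' = 0x56 → acc = 0x41
  'T' = 0x54 → acc = 0x15
  'G' = 0x47 → acc = 0x52
  ',' = 0x2C → acc = 0x7E
  '6' = 0x36 → acc = 0x48
  '3' = 0x33 → acc = 0x7B
  ',' = 0x2C → acc = 0x57
  '6' = 0x36 → acc = 0x61
  '4' = 0x34 → acc = 0x55
Checksum = 0x55.

55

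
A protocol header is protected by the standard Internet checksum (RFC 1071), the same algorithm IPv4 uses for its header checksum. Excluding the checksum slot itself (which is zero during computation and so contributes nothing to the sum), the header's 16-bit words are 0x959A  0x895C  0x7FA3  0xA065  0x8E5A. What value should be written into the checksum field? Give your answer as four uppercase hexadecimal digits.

One's-complement addition (fold any carry out of bit 15 back into bit 0):
  0x959A + 0x895C = 0x11EF6 → wrap carry → 0x1EF7
  0x1EF7 + 0x7FA3 = 0x09E9A
  0x9E9A + 0xA065 = 0x13EFF → wrap carry → 0x3F00
  0x3F00 + 0x8E5A = 0x0CD5A
One's-complement sum = 0xCD5A.
Checksum = ~0xCD5A & 0xFFFF = 0x32A5.

32A5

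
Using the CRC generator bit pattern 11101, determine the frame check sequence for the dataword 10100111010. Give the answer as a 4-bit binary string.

Append 4 zeros: 101001110100000. Divide by 11101 (XOR where the leading bit is 1):
  pos 0: 10100 XOR 11101 = 01001
  pos 1: 10011 XOR 11101 = 01110
  pos 2: 11101 XOR 11101 = 00000
  pos 7: 10100 XOR 11101 = 01001
  pos 8: 10010 XOR 11101 = 01111
  pos 9: 11110 XOR 11101 = 00011
Remainder (last 4 bits) = 0110. This is the CRC / FCS.

0110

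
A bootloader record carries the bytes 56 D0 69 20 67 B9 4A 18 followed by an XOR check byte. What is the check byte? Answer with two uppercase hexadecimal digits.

XOR the bytes together:
  start with 0x56
  0x56 ⊕ 0xD0 = 0x86
  0x86 ⊕ 0x69 = 0xEF
  0xEF ⊕ 0x20 = 0xCF
  0xCF ⊕ 0x67 = 0xA8
  0xA8 ⊕ 0xB9 = 0x11
  0x11 ⊕ 0x4A = 0x5B
  0x5B ⊕ 0x18 = 0x43

43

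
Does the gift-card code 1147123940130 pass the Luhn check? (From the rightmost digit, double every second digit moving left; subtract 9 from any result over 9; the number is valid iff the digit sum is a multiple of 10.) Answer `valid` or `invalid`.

valid

From the right, keep odd positions and double even positions (subtract 9 from any doubled value over 9):
  doubled (positions 2,4,...): 6 0 9 4 5 2 → sum 26
  kept (positions 1,3,...): 0 1 4 3 1 4 1 → sum 14
Total = 40.
40 mod 10 = 0, so the number is valid.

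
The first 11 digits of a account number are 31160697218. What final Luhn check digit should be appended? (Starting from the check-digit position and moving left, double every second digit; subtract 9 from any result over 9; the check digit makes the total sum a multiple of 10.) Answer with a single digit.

Partial digits right→left: 8 1 2 7 9 6 0 6 1 1 3
Double every second digit counting from the check-digit position (so the 1st, 3rd, 5th, ... of the partial from the right).
  doubled (with −9 where >9): 7 4 9 0 2 6 → sum 28
  kept as-is: 1 7 6 6 1 → sum 21
Total = 28 + 21 = 49.
Check digit = (10 − (49 mod 10)) mod 10 = 1.

1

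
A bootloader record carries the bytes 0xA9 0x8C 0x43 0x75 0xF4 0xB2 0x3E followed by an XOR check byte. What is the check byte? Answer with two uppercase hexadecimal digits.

XOR the bytes together:
  start with 0xA9
  0xA9 ⊕ 0x8C = 0x25
  0x25 ⊕ 0x43 = 0x66
  0x66 ⊕ 0x75 = 0x13
  0x13 ⊕ 0xF4 = 0xE7
  0xE7 ⊕ 0xB2 = 0x55
  0x55 ⊕ 0x3E = 0x6B

6B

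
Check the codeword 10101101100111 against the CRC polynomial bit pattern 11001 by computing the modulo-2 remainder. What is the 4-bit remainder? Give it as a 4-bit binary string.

0011

Modulo-2 division of 10101101100111 by 11001:
  pos 0: 10101 XOR 11001 = 01100
  pos 1: 11001 XOR 11001 = 00000
  pos 7: 11001 XOR 11001 = 00000
Remainder = 0011 (nonzero — an error is detected).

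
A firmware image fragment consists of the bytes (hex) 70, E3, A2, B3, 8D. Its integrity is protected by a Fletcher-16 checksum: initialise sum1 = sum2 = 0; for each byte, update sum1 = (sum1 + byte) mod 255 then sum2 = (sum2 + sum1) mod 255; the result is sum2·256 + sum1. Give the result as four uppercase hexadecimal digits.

9E38

Running sums (mod 255):
  after byte 0 (70): sum1=112, sum2=112
  after byte 1 (E3): sum1=84, sum2=196
  after byte 2 (A2): sum1=246, sum2=187
  after byte 3 (B3): sum1=170, sum2=102
  after byte 4 (8D): sum1=56, sum2=158
Checksum = sum2·256 + sum1 = 158·256 + 56 = 40504 = 0x9E38.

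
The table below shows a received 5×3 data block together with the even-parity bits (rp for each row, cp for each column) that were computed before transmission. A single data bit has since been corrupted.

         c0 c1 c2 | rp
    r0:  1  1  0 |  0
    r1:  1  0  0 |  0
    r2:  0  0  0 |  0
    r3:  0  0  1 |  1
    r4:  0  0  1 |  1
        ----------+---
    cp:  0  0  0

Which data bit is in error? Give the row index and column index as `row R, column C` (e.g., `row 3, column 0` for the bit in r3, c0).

row 1, column 1

Recompute each row's even parity and compare to rp:
  r0: data parity 0, sent rp 0 → ok
  r1: data parity 1, sent rp 0 → mismatch
  r2: data parity 0, sent rp 0 → ok
  r3: data parity 1, sent rp 1 → ok
  r4: data parity 1, sent rp 1 → ok
Recompute each column's even parity and compare to cp:
  c0: data parity 0, sent cp 0 → ok
  c1: data parity 1, sent cp 0 → mismatch
  c2: data parity 0, sent cp 0 → ok
Exactly one row (r1) and one column (c1) fail → the flipped bit is at their intersection.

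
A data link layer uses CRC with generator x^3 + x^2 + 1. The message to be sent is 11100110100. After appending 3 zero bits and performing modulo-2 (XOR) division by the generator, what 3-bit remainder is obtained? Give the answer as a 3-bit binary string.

010

Append 3 zeros: 11100110100000. Divide by 1101 (XOR where the leading bit is 1):
  pos 0: 1110 XOR 1101 = 0011
  pos 2: 1101 XOR 1101 = 0000
  pos 6: 1010 XOR 1101 = 0111
  pos 7: 1110 XOR 1101 = 0011
  pos 9: 1100 XOR 1101 = 0001
Remainder (last 3 bits) = 010. This is the CRC / FCS.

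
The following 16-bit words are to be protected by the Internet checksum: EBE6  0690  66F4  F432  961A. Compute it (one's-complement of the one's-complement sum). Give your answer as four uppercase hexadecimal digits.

One's-complement addition (fold any carry out of bit 15 back into bit 0):
  0xEBE6 + 0x0690 = 0x0F276
  0xF276 + 0x66F4 = 0x1596A → wrap carry → 0x596B
  0x596B + 0xF432 = 0x14D9D → wrap carry → 0x4D9E
  0x4D9E + 0x961A = 0x0E3B8
One's-complement sum = 0xE3B8.
Checksum = ~0xE3B8 & 0xFFFF = 0x1C47.

1C47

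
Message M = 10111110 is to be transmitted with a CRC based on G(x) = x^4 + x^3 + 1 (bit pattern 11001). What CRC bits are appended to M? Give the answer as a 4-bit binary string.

Append 4 zeros: 101111100000. Divide by 11001 (XOR where the leading bit is 1):
  pos 0: 10111 XOR 11001 = 01110
  pos 1: 11101 XOR 11001 = 00100
  pos 3: 10010 XOR 11001 = 01011
  pos 4: 10110 XOR 11001 = 01111
  pos 5: 11110 XOR 11001 = 00111
  pos 7: 11100 XOR 11001 = 00101
Remainder (last 4 bits) = 0101. This is the CRC / FCS.

0101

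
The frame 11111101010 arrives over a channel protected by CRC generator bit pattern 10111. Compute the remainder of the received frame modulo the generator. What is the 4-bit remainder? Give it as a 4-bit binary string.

0000

Modulo-2 division of 11111101010 by 10111:
  pos 0: 11111 XOR 10111 = 01000
  pos 1: 10001 XOR 10111 = 00110
  pos 3: 11001 XOR 10111 = 01110
  pos 4: 11100 XOR 10111 = 01011
  pos 5: 10111 XOR 10111 = 00000
Remainder = 0000 (zero — the frame passes the CRC check).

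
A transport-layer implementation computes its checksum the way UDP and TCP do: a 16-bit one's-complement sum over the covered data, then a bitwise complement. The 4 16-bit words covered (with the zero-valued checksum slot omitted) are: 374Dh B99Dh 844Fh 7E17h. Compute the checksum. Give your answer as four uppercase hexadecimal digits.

0CAE

One's-complement addition (fold any carry out of bit 15 back into bit 0):
  0x374D + 0xB99D = 0x0F0EA
  0xF0EA + 0x844F = 0x17539 → wrap carry → 0x753A
  0x753A + 0x7E17 = 0x0F351
One's-complement sum = 0xF351.
Checksum = ~0xF351 & 0xFFFF = 0x0CAE.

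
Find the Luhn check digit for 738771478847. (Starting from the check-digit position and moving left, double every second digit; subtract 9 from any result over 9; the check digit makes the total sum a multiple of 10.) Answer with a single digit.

2

Partial digits right→left: 7 4 8 8 7 4 1 7 7 8 3 7
Double every second digit counting from the check-digit position (so the 1st, 3rd, 5th, ... of the partial from the right).
  doubled (with −9 where >9): 5 7 5 2 5 6 → sum 30
  kept as-is: 4 8 4 7 8 7 → sum 38
Total = 30 + 38 = 68.
Check digit = (10 − (68 mod 10)) mod 10 = 2.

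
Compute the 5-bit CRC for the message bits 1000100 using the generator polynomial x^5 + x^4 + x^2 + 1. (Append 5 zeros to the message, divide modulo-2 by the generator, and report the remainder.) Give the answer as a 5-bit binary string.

Append 5 zeros: 100010000000. Divide by 110101 (XOR where the leading bit is 1):
  pos 0: 100010 XOR 110101 = 010111
  pos 1: 101110 XOR 110101 = 011011
  pos 2: 110110 XOR 110101 = 000011
  pos 6: 110000 XOR 110101 = 000101
Remainder (last 5 bits) = 00101. This is the CRC / FCS.

00101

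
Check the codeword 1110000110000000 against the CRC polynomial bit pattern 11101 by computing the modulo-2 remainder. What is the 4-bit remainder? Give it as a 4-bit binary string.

1110

Modulo-2 division of 1110000110000000 by 11101:
  pos 0: 11100 XOR 11101 = 00001
  pos 4: 10011 XOR 11101 = 01110
  pos 5: 11100 XOR 11101 = 00001
  pos 9: 10000 XOR 11101 = 01101
  pos 10: 11010 XOR 11101 = 00111
Remainder = 1110 (nonzero — an error is detected).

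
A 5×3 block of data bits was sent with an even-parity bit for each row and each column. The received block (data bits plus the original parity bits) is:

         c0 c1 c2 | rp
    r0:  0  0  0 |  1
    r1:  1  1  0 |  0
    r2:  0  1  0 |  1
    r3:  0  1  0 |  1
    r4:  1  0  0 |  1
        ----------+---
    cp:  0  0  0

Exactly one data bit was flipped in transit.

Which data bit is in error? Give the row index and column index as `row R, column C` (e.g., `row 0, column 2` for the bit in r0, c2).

row 0, column 1

Recompute each row's even parity and compare to rp:
  r0: data parity 0, sent rp 1 → mismatch
  r1: data parity 0, sent rp 0 → ok
  r2: data parity 1, sent rp 1 → ok
  r3: data parity 1, sent rp 1 → ok
  r4: data parity 1, sent rp 1 → ok
Recompute each column's even parity and compare to cp:
  c0: data parity 0, sent cp 0 → ok
  c1: data parity 1, sent cp 0 → mismatch
  c2: data parity 0, sent cp 0 → ok
Exactly one row (r0) and one column (c1) fail → the flipped bit is at their intersection.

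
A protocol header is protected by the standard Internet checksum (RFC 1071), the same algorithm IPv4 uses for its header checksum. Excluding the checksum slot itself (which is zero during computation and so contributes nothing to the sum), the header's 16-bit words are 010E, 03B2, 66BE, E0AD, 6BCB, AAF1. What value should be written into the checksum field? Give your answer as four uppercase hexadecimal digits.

One's-complement addition (fold any carry out of bit 15 back into bit 0):
  0x010E + 0x03B2 = 0x004C0
  0x04C0 + 0x66BE = 0x06B7E
  0x6B7E + 0xE0AD = 0x14C2B → wrap carry → 0x4C2C
  0x4C2C + 0x6BCB = 0x0B7F7
  0xB7F7 + 0xAAF1 = 0x162E8 → wrap carry → 0x62E9
One's-complement sum = 0x62E9.
Checksum = ~0x62E9 & 0xFFFF = 0x9D16.

9D16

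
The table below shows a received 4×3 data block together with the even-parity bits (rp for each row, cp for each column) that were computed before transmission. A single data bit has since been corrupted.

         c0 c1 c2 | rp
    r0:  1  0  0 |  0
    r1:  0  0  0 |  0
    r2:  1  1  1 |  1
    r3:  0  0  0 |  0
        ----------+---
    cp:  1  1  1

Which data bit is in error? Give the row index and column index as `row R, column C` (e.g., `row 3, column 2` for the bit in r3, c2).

Recompute each row's even parity and compare to rp:
  r0: data parity 1, sent rp 0 → mismatch
  r1: data parity 0, sent rp 0 → ok
  r2: data parity 1, sent rp 1 → ok
  r3: data parity 0, sent rp 0 → ok
Recompute each column's even parity and compare to cp:
  c0: data parity 0, sent cp 1 → mismatch
  c1: data parity 1, sent cp 1 → ok
  c2: data parity 1, sent cp 1 → ok
Exactly one row (r0) and one column (c0) fail → the flipped bit is at their intersection.

row 0, column 0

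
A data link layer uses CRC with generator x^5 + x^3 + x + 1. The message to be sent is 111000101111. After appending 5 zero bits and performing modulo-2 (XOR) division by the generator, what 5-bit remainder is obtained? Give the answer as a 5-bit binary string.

Append 5 zeros: 11100010111100000. Divide by 101011 (XOR where the leading bit is 1):
  pos 0: 111000 XOR 101011 = 010011
  pos 1: 100111 XOR 101011 = 001100
  pos 3: 110001 XOR 101011 = 011010
  pos 4: 110101 XOR 101011 = 011110
  pos 5: 111101 XOR 101011 = 010110
  pos 6: 101101 XOR 101011 = 000110
  pos 9: 110000 XOR 101011 = 011011
  pos 10: 110110 XOR 101011 = 011101
  pos 11: 111010 XOR 101011 = 010001
Remainder (last 5 bits) = 10001. This is the CRC / FCS.

10001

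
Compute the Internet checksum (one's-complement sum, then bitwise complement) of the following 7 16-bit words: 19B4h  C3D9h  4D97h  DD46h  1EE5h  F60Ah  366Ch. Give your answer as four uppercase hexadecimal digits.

One's-complement addition (fold any carry out of bit 15 back into bit 0):
  0x19B4 + 0xC3D9 = 0x0DD8D
  0xDD8D + 0x4D97 = 0x12B24 → wrap carry → 0x2B25
  0x2B25 + 0xDD46 = 0x1086B → wrap carry → 0x086C
  0x086C + 0x1EE5 = 0x02751
  0x2751 + 0xF60A = 0x11D5B → wrap carry → 0x1D5C
  0x1D5C + 0x366C = 0x053C8
One's-complement sum = 0x53C8.
Checksum = ~0x53C8 & 0xFFFF = 0xAC37.

AC37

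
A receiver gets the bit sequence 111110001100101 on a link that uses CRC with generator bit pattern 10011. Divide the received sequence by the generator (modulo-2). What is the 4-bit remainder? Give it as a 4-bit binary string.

1101

Modulo-2 division of 111110001100101 by 10011:
  pos 0: 11111 XOR 10011 = 01100
  pos 1: 11000 XOR 10011 = 01011
  pos 2: 10110 XOR 10011 = 00101
  pos 4: 10101 XOR 10011 = 00110
  pos 6: 11010 XOR 10011 = 01001
  pos 7: 10010 XOR 10011 = 00001
Remainder = 1101 (nonzero — an error is detected).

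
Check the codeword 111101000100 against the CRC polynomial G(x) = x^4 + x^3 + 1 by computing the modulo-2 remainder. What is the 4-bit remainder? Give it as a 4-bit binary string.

Modulo-2 division of 111101000100 by 11001:
  pos 0: 11110 XOR 11001 = 00111
  pos 2: 11110 XOR 11001 = 00111
  pos 4: 11100 XOR 11001 = 00101
  pos 6: 10110 XOR 11001 = 01111
  pos 7: 11110 XOR 11001 = 00111
Remainder = 0111 (nonzero — an error is detected).

0111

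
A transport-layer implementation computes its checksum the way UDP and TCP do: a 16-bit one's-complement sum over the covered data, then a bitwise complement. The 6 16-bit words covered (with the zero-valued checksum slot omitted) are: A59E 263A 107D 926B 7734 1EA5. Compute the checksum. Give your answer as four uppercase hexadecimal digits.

FB64

One's-complement addition (fold any carry out of bit 15 back into bit 0):
  0xA59E + 0x263A = 0x0CBD8
  0xCBD8 + 0x107D = 0x0DC55
  0xDC55 + 0x926B = 0x16EC0 → wrap carry → 0x6EC1
  0x6EC1 + 0x7734 = 0x0E5F5
  0xE5F5 + 0x1EA5 = 0x1049A → wrap carry → 0x049B
One's-complement sum = 0x049B.
Checksum = ~0x049B & 0xFFFF = 0xFB64.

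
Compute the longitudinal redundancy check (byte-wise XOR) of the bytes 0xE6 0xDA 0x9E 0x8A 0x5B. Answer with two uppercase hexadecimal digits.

XOR the bytes together:
  start with 0xE6
  0xE6 ⊕ 0xDA = 0x3C
  0x3C ⊕ 0x9E = 0xA2
  0xA2 ⊕ 0x8A = 0x28
  0x28 ⊕ 0x5B = 0x73

73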